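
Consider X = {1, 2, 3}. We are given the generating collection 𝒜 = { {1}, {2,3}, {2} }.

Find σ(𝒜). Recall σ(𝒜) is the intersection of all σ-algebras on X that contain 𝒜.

σ(𝒜) (8 sets): { ∅, {1}, {2}, {3}, {1,2}, {1,3}, {2,3}, X }

Check:
Seed the family with 𝒜 together with ∅ and X: { ∅, {1}, {2}, {2,3}, X }.
Iteration 1: 2 new —
  {1,2}  = {2} ∪ {1}
  {1,3}  = X∖{2}
  |family| = 7
Iteration 2 adds 1:
  {3}  = X∖{1,2}
  |family| = 8
Iteration 3: no new sets; the family is a σ-algebra.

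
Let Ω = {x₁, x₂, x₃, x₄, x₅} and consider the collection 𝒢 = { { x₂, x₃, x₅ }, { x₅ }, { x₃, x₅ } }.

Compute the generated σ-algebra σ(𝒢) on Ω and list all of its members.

Start: 𝒢 ∪ {∅, Ω} = { {}, { x₅ }, { x₃, x₅ }, { x₂, x₃, x₅ }, Ω }.
Pass 1. New:
  { x₁, x₄ }  = Ω∖{ x₂, x₃, x₅ }
  { x₁, x₂, x₄ }  = Ω∖{ x₃, x₅ }
  { x₁, x₂, x₃, x₄ }  = Ω∖{ x₅ }
  — 8 sets.
Pass 2: 3 new —
  { x₁, x₄, x₅ }  = { x₁, x₄ } ∪ { x₅ }
  { x₁, x₂, x₄, x₅ }  = { x₁, x₂, x₄ } ∪ { x₅ }
  { x₁, x₃, x₄, x₅ }  = { x₃, x₅ } ∪ { x₁, x₄ }
  — 11 sets.
Pass 3 adds 3:
  { x₂ }  = Ω∖{ x₁, x₃, x₄, x₅ }
  { x₃ }  = Ω∖{ x₁, x₂, x₄, x₅ }
  { x₂, x₃ }  = Ω∖{ x₁, x₄, x₅ }
  — 14 sets.
Pass 4. New:
  { x₂, x₅ }  = { x₂ } ∪ { x₅ }
  { x₁, x₃, x₄ }  = { x₃ } ∪ { x₁, x₄ }
  — 16 sets.
Pass 5: no new sets; the family is a σ-algebra.

|σ(𝒢)| = 16.  σ(𝒢) = { {}, { x₂ }, { x₃ }, { x₅ }, { x₁, x₄ }, { x₂, x₃ }, { x₂, x₅ }, { x₃, x₅ }, { x₁, x₂, x₄ }, { x₁, x₃, x₄ }, { x₁, x₄, x₅ }, { x₂, x₃, x₅ }, { x₁, x₂, x₃, x₄ }, { x₁, x₂, x₄, x₅ }, { x₁, x₃, x₄, x₅ }, Ω }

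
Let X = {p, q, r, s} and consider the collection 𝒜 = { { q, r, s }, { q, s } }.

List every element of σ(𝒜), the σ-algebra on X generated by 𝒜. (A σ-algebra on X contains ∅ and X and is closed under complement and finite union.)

Answer: σ(𝒜) = { ∅, { p }, { r }, { p, r }, { q, s }, { p, q, s }, { q, r, s }, X }

Working:
Begin from { ∅, { q, s }, { q, r, s }, X } (that is, 𝒜 plus ∅ and X).
Step 1 adds 2:
  { p }  = { q, r, s }ᶜ
  { p, r }  = { q, s }ᶜ
  [6 total]
Step 2. New:
  { p, q, s }  = { q, s } ∪ { p }
  [7 total]
Step 3: 1 new —
  { r }  = { p, q, s }ᶜ
  [8 total]
Step 4: no new sets; the family is a σ-algebra.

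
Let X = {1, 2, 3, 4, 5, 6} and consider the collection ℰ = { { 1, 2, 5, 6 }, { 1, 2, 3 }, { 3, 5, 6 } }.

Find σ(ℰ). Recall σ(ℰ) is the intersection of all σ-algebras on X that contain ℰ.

σ(ℰ) = { {}, { 3 }, { 4 }, { 1, 2 }, { 3, 4 }, { 5, 6 }, { 1, 2, 3 }, { 1, 2, 4 }, { 3, 5, 6 }, { 4, 5, 6 }, { 1, 2, 3, 4 }, { 1, 2, 5, 6 }, { 3, 4, 5, 6 }, { 1, 2, 3, 5, 6 }, { 1, 2, 4, 5, 6 }, X }

Check:
Take S₀ = ℰ ∪ {∅, X} = { {}, { 1, 2, 3 }, { 3, 5, 6 }, { 1, 2, 5, 6 }, X }.
Step 1: 4 new —
  { 3, 4 }  = complement { 1, 2, 5, 6 }
  { 1, 2, 4 }  = complement { 3, 5, 6 }
  { 4, 5, 6 }  = complement { 1, 2, 3 }
  { 1, 2, 3, 5, 6 }  = { 1, 2, 3 } ∪ { 3, 5, 6 }
  — 9 sets.
Step 2: +4 →
  { 4 }  = complement { 1, 2, 3, 5, 6 }
  { 1, 2, 3, 4 }  = { 3, 4 } ∪ { 1, 2, 3 }
  { 3, 4, 5, 6 }  = { 3, 4 } ∪ { 3, 5, 6 }
  { 1, 2, 4, 5, 6 }  = { 1, 2, 4 } ∪ { 4, 5, 6 }
  — 13 sets.
Step 3 adds 3:
  { 3 }  = complement { 1, 2, 4, 5, 6 }
  { 1, 2 }  = complement { 3, 4, 5, 6 }
  { 5, 6 }  = complement { 1, 2, 3, 4 }
  — 16 sets.
Step 4: stable.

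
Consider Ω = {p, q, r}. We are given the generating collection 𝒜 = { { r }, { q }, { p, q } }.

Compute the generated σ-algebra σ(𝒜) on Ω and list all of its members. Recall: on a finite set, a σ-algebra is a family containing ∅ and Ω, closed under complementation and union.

σ(𝒜) = { {}, { p }, { q }, { r }, { p, q }, { p, r }, { q, r }, Ω }

Derivation:
Take S₀ = 𝒜 ∪ {∅, Ω} = { {}, { q }, { r }, { p, q }, Ω }.
Round 1: +2 →
  { p, r }  = Ω∖{ q }
  { q, r }  = { r } ∪ { q }
  (now 7)
Round 2 (1 new):
  { p }  = Ω∖{ q, r }
  (now 8)
Round 3 adds nothing — fixpoint reached.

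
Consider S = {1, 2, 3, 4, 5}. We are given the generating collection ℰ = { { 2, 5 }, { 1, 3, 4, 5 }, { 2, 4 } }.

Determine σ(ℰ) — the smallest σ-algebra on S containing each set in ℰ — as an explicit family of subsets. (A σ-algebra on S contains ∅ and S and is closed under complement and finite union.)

|σ(ℰ)| = 16.  σ(ℰ) = { ∅, { 2 }, { 4 }, { 5 }, { 1, 3 }, { 2, 4 }, { 2, 5 }, { 4, 5 }, { 1, 2, 3 }, { 1, 3, 4 }, { 1, 3, 5 }, { 2, 4, 5 }, { 1, 2, 3, 4 }, { 1, 2, 3, 5 }, { 1, 3, 4, 5 }, S }

Working:
Seed the family with ℰ together with ∅ and S: { ∅, { 2, 4 }, { 2, 5 }, { 1, 3, 4, 5 }, S }.
Round 1. New:
  { 2 }  = S∖{ 1, 3, 4, 5 }
  { 1, 3, 4 }  = S∖{ 2, 5 }
  { 1, 3, 5 }  = S∖{ 2, 4 }
  { 2, 4, 5 }  = { 2, 5 } ∪ { 2, 4 }
  — 9 sets.
Round 2 (3 new):
  { 1, 3 }  = S∖{ 2, 4, 5 }
  { 1, 2, 3, 4 }  = { 2 } ∪ { 1, 3, 4 }
  { 1, 2, 3, 5 }  = { 2, 5 } ∪ { 1, 3, 5 }
  — 12 sets.
Round 3 (3 new):
  { 4 }  = S∖{ 1, 2, 3, 5 }
  { 5 }  = S∖{ 1, 2, 3, 4 }
  { 1, 2, 3 }  = { 1, 3 } ∪ { 2 }
  — 15 sets.
Round 4: 1 new —
  { 4, 5 }  = S∖{ 1, 2, 3 }
  — 16 sets.
Round 5 adds nothing — fixpoint reached.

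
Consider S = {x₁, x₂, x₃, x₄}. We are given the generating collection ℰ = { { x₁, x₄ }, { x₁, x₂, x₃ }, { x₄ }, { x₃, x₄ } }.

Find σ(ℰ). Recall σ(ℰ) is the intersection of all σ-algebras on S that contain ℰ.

Start: ℰ ∪ {∅, S} = { {  }, { x₄ }, { x₁, x₄ }, { x₃, x₄ }, { x₁, x₂, x₃ }, S }.
Iteration 1 (3 new):
  { x₁, x₂ }  = complement { x₃, x₄ }
  { x₂, x₃ }  = complement { x₁, x₄ }
  { x₁, x₃, x₄ }  = { x₃, x₄ } ∪ { x₁, x₄ }
Iteration 2: 3 new —
  { x₂ }  = complement { x₁, x₃, x₄ }
  { x₁, x₂, x₄ }  = { x₁, x₂ } ∪ { x₁, x₄ }
  { x₂, x₃, x₄ }  = { x₃, x₄ } ∪ { x₂, x₃ }
Iteration 3: +3 →
  { x₁ }  = complement { x₂, x₃, x₄ }
  { x₃ }  = complement { x₁, x₂, x₄ }
  { x₂, x₄ }  = { x₄ } ∪ { x₂ }
Iteration 4. New:
  { x₁, x₃ }  = complement { x₂, x₄ }
Iteration 5: stable.

σ(ℰ) = { {  }, { x₁ }, { x₂ }, { x₃ }, { x₄ }, { x₁, x₂ }, { x₁, x₃ }, { x₁, x₄ }, { x₂, x₃ }, { x₂, x₄ }, { x₃, x₄ }, { x₁, x₂, x₃ }, { x₁, x₂, x₄ }, { x₁, x₃, x₄ }, { x₂, x₃, x₄ }, S }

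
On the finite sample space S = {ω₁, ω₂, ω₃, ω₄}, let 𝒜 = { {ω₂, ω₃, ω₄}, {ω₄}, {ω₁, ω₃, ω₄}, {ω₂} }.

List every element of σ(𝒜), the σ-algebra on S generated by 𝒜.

σ(𝒜) (16 sets): { ∅, {ω₁}, {ω₂}, {ω₃}, {ω₄}, {ω₁, ω₂}, {ω₁, ω₃}, {ω₁, ω₄}, {ω₂, ω₃}, {ω₂, ω₄}, {ω₃, ω₄}, {ω₁, ω₂, ω₃}, {ω₁, ω₂, ω₄}, {ω₁, ω₃, ω₄}, {ω₂, ω₃, ω₄}, S }

Trace:
Start: 𝒜 ∪ {∅, S} = { ∅, {ω₂}, {ω₄}, {ω₁, ω₃, ω₄}, {ω₂, ω₃, ω₄}, S }.
Round 1: 3 new —
  {ω₁}  = complement {ω₂, ω₃, ω₄}
  {ω₂, ω₄}  = {ω₄} ∪ {ω₂}
  {ω₁, ω₂, ω₃}  = complement {ω₄}
  |family| = 9
Round 2: +4 →
  {ω₁, ω₂}  = {ω₂} ∪ {ω₁}
  {ω₁, ω₃}  = complement {ω₂, ω₄}
  {ω₁, ω₄}  = {ω₄} ∪ {ω₁}
  {ω₁, ω₂, ω₄}  = {ω₂, ω₄} ∪ {ω₁}
  |family| = 13
Round 3: +3 →
  {ω₃}  = complement {ω₁, ω₂, ω₄}
  {ω₂, ω₃}  = complement {ω₁, ω₄}
  {ω₃, ω₄}  = complement {ω₁, ω₂}
  |family| = 16
Round 4 adds nothing — fixpoint reached.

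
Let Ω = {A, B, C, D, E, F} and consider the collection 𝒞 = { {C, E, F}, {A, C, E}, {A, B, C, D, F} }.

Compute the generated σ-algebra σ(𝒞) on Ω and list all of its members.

Start: 𝒞 ∪ {∅, Ω} = { {}, {A, C, E}, {C, E, F}, {A, B, C, D, F}, Ω }.
Iteration 1: 4 new —
  {E}  = ᶜ of {A, B, C, D, F}
  {A, B, D}  = ᶜ of {C, E, F}
  {B, D, F}  = ᶜ of {A, C, E}
  {A, C, E, F}  = {C, E, F} ∪ {A, C, E}
  [9 total]
Iteration 2 (6 new):
  {B, D}  = ᶜ of {A, C, E, F}
  {A, B, D, E}  = {A, B, D} ∪ {E}
  {A, B, D, F}  = {B, D, F} ∪ {A, B, D}
  {B, D, E, F}  = {B, D, F} ∪ {E}
  {A, B, C, D, E}  = {A, C, E} ∪ {A, B, D}
  {B, C, D, E, F}  = {B, D, F} ∪ {C, E, F}
  [15 total]
Iteration 3 (7 new):
  {A}  = ᶜ of {B, C, D, E, F}
  {F}  = ᶜ of {A, B, C, D, E}
  {A, C}  = ᶜ of {B, D, E, F}
  {C, E}  = ᶜ of {A, B, D, F}
  {C, F}  = ᶜ of {A, B, D, E}
  {B, D, E}  = {B, D} ∪ {E}
  {A, B, D, E, F}  = {B, D, F} ∪ {A, B, D, E}
  [22 total]
Iteration 4: 8 new —
  {C}  = ᶜ of {A, B, D, E, F}
  {A, E}  = {E} ∪ {A}
  {A, F}  = {F} ∪ {A}
  {E, F}  = {F} ∪ {E}
  {A, C, F}  = ᶜ of {B, D, E}
  {A, B, C, D}  = {A, C} ∪ {B, D}
  {B, C, D, E}  = {C, E} ∪ {B, D}
  {B, C, D, F}  = {B, D, F} ∪ {C, F}
  [30 total]
Iteration 5: 2 new —
  {A, E, F}  = {E, F} ∪ {A, F}
  {B, C, D}  = {C} ∪ {B, D}
  [32 total]
Iteration 6: already closed under ᶜ and ∪.

Therefore σ(𝒞) = { {}, {A}, {C}, {E}, {F}, {A, C}, {A, E}, {A, F}, {B, D}, {C, E}, {C, F}, {E, F}, {A, B, D}, {A, C, E}, {A, C, F}, {A, E, F}, {B, C, D}, {B, D, E}, {B, D, F}, {C, E, F}, {A, B, C, D}, {A, B, D, E}, {A, B, D, F}, {A, C, E, F}, {B, C, D, E}, {B, C, D, F}, {B, D, E, F}, {A, B, C, D, E}, {A, B, C, D, F}, {A, B, D, E, F}, {B, C, D, E, F}, Ω } (|σ(𝒞)| = 32).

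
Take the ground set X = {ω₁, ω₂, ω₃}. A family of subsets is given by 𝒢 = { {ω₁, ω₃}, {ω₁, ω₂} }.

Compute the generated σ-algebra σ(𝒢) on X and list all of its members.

Seed the family with 𝒢 together with ∅ and X: { {}, {ω₁, ω₂}, {ω₁, ω₃}, X }.
Pass 1. New:
  {ω₂}  = {ω₁, ω₃}ᶜ
  {ω₃}  = {ω₁, ω₂}ᶜ
  [6 total]
Pass 2 (1 new):
  {ω₂, ω₃}  = {ω₃} ∪ {ω₂}
  [7 total]
Pass 3. New:
  {ω₁}  = {ω₂, ω₃}ᶜ
  [8 total]
Pass 4 adds nothing — fixpoint reached.

|σ(𝒢)| = 8.  σ(𝒢) = { {}, {ω₁}, {ω₂}, {ω₃}, {ω₁, ω₂}, {ω₁, ω₃}, {ω₂, ω₃}, X }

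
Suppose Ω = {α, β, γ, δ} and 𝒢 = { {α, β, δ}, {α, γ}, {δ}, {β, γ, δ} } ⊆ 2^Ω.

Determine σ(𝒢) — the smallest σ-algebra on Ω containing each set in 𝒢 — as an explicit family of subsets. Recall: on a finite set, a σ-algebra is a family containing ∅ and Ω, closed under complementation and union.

Take S₀ = 𝒢 ∪ {∅, Ω} = { {}, {δ}, {α, γ}, {α, β, δ}, {β, γ, δ}, Ω }.
Iteration 1 adds 5:
  {α}  = ᶜ of {β, γ, δ}
  {γ}  = ᶜ of {α, β, δ}
  {β, δ}  = ᶜ of {α, γ}
  {α, β, γ}  = ᶜ of {δ}
  {α, γ, δ}  = {α, γ} ∪ {δ}
  (now 11)
Iteration 2 adds 3:
  {β}  = ᶜ of {α, γ, δ}
  {α, δ}  = {δ} ∪ {α}
  {γ, δ}  = {γ} ∪ {δ}
  (now 14)
Iteration 3 adds 2:
  {α, β}  = ᶜ of {γ, δ}
  {β, γ}  = ᶜ of {α, δ}
  (now 16)
Iteration 4: closed — nothing new.

|σ(𝒢)| = 16.  σ(𝒢) = { {}, {α}, {β}, {γ}, {δ}, {α, β}, {α, γ}, {α, δ}, {β, γ}, {β, δ}, {γ, δ}, {α, β, γ}, {α, β, δ}, {α, γ, δ}, {β, γ, δ}, Ω }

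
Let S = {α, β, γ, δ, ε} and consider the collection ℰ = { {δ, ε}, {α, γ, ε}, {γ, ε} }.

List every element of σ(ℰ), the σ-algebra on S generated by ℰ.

σ(ℰ) (32 sets): { {}, {α}, {β}, {γ}, {δ}, {ε}, {α, β}, {α, γ}, {α, δ}, {α, ε}, {β, γ}, {β, δ}, {β, ε}, {γ, δ}, {γ, ε}, {δ, ε}, {α, β, γ}, {α, β, δ}, {α, β, ε}, {α, γ, δ}, {α, γ, ε}, {α, δ, ε}, {β, γ, δ}, {β, γ, ε}, {β, δ, ε}, {γ, δ, ε}, {α, β, γ, δ}, {α, β, γ, ε}, {α, β, δ, ε}, {α, γ, δ, ε}, {β, γ, δ, ε}, S }

Trace:
Take S₀ = ℰ ∪ {∅, S} = { {}, {γ, ε}, {δ, ε}, {α, γ, ε}, S }.
Step 1: +5 →
  {β, δ}  = ᶜ of {α, γ, ε}
  {α, β, γ}  = ᶜ of {δ, ε}
  {α, β, δ}  = ᶜ of {γ, ε}
  {γ, δ, ε}  = {δ, ε} ∪ {γ, ε}
  {α, γ, δ, ε}  = {δ, ε} ∪ {α, γ, ε}
  — 10 sets.
Step 2: 7 new —
  {β}  = ᶜ of {α, γ, δ, ε}
  {α, β}  = ᶜ of {γ, δ, ε}
  {β, δ, ε}  = {δ, ε} ∪ {β, δ}
  {α, β, γ, δ}  = {α, β, γ} ∪ {α, β, δ}
  {α, β, γ, ε}  = {α, β, γ} ∪ {α, γ, ε}
  {α, β, δ, ε}  = {α, β, δ} ∪ {δ, ε}
  {β, γ, δ, ε}  = {γ, δ, ε} ∪ {β, δ}
  — 17 sets.
Step 3 (6 new):
  {α}  = ᶜ of {β, γ, δ, ε}
  {γ}  = ᶜ of {α, β, δ, ε}
  {δ}  = ᶜ of {α, β, γ, ε}
  {ε}  = ᶜ of {α, β, γ, δ}
  {α, γ}  = ᶜ of {β, δ, ε}
  {β, γ, ε}  = {γ, ε} ∪ {β}
  — 23 sets.
Step 4 adds 9:
  {α, δ}  = ᶜ of {β, γ, ε}
  {α, ε}  = {ε} ∪ {α}
  {β, γ}  = {β} ∪ {γ}
  {β, ε}  = {β} ∪ {ε}
  {γ, δ}  = {γ} ∪ {δ}
  {α, β, ε}  = {α, β} ∪ {ε}
  {α, γ, δ}  = {α, γ} ∪ {δ}
  {α, δ, ε}  = {δ, ε} ∪ {α}
  {β, γ, δ}  = {γ} ∪ {β, δ}
  — 32 sets.
Step 5: already closed under ᶜ and ∪.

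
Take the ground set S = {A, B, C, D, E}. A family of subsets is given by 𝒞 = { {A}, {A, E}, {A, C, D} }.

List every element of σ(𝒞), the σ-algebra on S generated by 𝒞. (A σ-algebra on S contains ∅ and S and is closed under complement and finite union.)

σ(𝒞) (16 sets): { {}, {A}, {B}, {E}, {A, B}, {A, E}, {B, E}, {C, D}, {A, B, E}, {A, C, D}, {B, C, D}, {C, D, E}, {A, B, C, D}, {A, C, D, E}, {B, C, D, E}, S }

Working:
Seed the family with 𝒞 together with ∅ and S: { {}, {A}, {A, E}, {A, C, D}, S }.
Iteration 1: 4 new —
  {B, E}  = complement {A, C, D}
  {B, C, D}  = complement {A, E}
  {A, C, D, E}  = {A, C, D} ∪ {A, E}
  {B, C, D, E}  = complement {A}
  (now 9)
Iteration 2 (3 new):
  {B}  = complement {A, C, D, E}
  {A, B, E}  = {B, E} ∪ {A, E}
  {A, B, C, D}  = {A, C, D} ∪ {B, C, D}
  (now 12)
Iteration 3: 3 new —
  {E}  = complement {A, B, C, D}
  {A, B}  = {B} ∪ {A}
  {C, D}  = complement {A, B, E}
  (now 15)
Iteration 4: 1 new —
  {C, D, E}  = complement {A, B}
  (now 16)
Iteration 5: no new sets; the family is a σ-algebra.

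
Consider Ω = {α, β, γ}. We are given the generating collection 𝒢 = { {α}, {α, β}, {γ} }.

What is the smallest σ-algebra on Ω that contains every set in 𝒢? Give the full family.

|σ(𝒢)| = 8.  σ(𝒢) = { {}, {α}, {β}, {γ}, {α, β}, {α, γ}, {β, γ}, Ω }

Check:
Begin from { {}, {α}, {γ}, {α, β}, Ω } (that is, 𝒢 plus ∅ and Ω).
Round 1 adds 2:
  {α, γ}  = {γ} ∪ {α}
  {β, γ}  = Ω∖{α}
  |family| = 7
Round 2: 1 new —
  {β}  = Ω∖{α, γ}
  |family| = 8
Round 3: stable.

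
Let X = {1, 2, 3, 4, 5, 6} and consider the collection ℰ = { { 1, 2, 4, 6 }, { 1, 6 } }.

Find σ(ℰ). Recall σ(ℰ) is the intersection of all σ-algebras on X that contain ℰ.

Initial family (4 sets): { {}, { 1, 6 }, { 1, 2, 4, 6 }, X }.
Pass 1 adds 2:
  { 3, 5 }  = complement { 1, 2, 4, 6 }
  { 2, 3, 4, 5 }  = complement { 1, 6 }
  |family| = 6
Pass 2. New:
  { 1, 3, 5, 6 }  = { 1, 6 } ∪ { 3, 5 }
  |family| = 7
Pass 3 adds 1:
  { 2, 4 }  = complement { 1, 3, 5, 6 }
  |family| = 8
Pass 4: no new sets; the family is a σ-algebra.

Therefore σ(ℰ) = { {}, { 1, 6 }, { 2, 4 }, { 3, 5 }, { 1, 2, 4, 6 }, { 1, 3, 5, 6 }, { 2, 3, 4, 5 }, X } (|σ(ℰ)| = 8).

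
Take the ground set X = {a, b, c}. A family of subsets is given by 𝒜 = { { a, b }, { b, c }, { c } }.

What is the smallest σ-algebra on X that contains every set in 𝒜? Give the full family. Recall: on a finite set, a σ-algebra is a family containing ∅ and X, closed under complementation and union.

Start: 𝒜 ∪ {∅, X} = { {  }, { c }, { a, b }, { b, c }, X }.
Iteration 1 adds 1:
  { a }  = { b, c }ᶜ
  [6 total]
Iteration 2: 1 new —
  { a, c }  = { c } ∪ { a }
  [7 total]
Iteration 3 adds 1:
  { b }  = { a, c }ᶜ
  [8 total]
Iteration 4: already closed under ᶜ and ∪.

Hence σ(𝒜) has 8 members: { {  }, { a }, { b }, { c }, { a, b }, { a, c }, { b, c }, X }.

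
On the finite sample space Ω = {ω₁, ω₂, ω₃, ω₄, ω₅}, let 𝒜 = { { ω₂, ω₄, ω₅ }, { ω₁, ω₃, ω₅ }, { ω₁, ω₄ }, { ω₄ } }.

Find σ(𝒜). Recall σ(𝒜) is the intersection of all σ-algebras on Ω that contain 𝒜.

σ(𝒜) (32 sets): { {  }, { ω₁ }, { ω₂ }, { ω₃ }, { ω₄ }, { ω₅ }, { ω₁, ω₂ }, { ω₁, ω₃ }, { ω₁, ω₄ }, { ω₁, ω₅ }, { ω₂, ω₃ }, { ω₂, ω₄ }, { ω₂, ω₅ }, { ω₃, ω₄ }, { ω₃, ω₅ }, { ω₄, ω₅ }, { ω₁, ω₂, ω₃ }, { ω₁, ω₂, ω₄ }, { ω₁, ω₂, ω₅ }, { ω₁, ω₃, ω₄ }, { ω₁, ω₃, ω₅ }, { ω₁, ω₄, ω₅ }, { ω₂, ω₃, ω₄ }, { ω₂, ω₃, ω₅ }, { ω₂, ω₄, ω₅ }, { ω₃, ω₄, ω₅ }, { ω₁, ω₂, ω₃, ω₄ }, { ω₁, ω₂, ω₃, ω₅ }, { ω₁, ω₂, ω₄, ω₅ }, { ω₁, ω₃, ω₄, ω₅ }, { ω₂, ω₃, ω₄, ω₅ }, Ω }

Working:
Take S₀ = 𝒜 ∪ {∅, Ω} = { {  }, { ω₄ }, { ω₁, ω₄ }, { ω₁, ω₃, ω₅ }, { ω₂, ω₄, ω₅ }, Ω }.
Iteration 1: 6 new —
  { ω₁, ω₃ }  = complement { ω₂, ω₄, ω₅ }
  { ω₂, ω₄ }  = complement { ω₁, ω₃, ω₅ }
  { ω₂, ω₃, ω₅ }  = complement { ω₁, ω₄ }
  { ω₁, ω₂, ω₃, ω₅ }  = complement { ω₄ }
  { ω₁, ω₂, ω₄, ω₅ }  = { ω₁, ω₄ } ∪ { ω₂, ω₄, ω₅ }
  { ω₁, ω₃, ω₄, ω₅ }  = { ω₁, ω₄ } ∪ { ω₁, ω₃, ω₅ }
  — 12 sets.
Iteration 2: +6 →
  { ω₂ }  = complement { ω₁, ω₃, ω₄, ω₅ }
  { ω₃ }  = complement { ω₁, ω₂, ω₄, ω₅ }
  { ω₁, ω₂, ω₄ }  = { ω₁, ω₄ } ∪ { ω₂, ω₄ }
  { ω₁, ω₃, ω₄ }  = { ω₁, ω₄ } ∪ { ω₁, ω₃ }
  { ω₁, ω₂, ω₃, ω₄ }  = { ω₁, ω₃ } ∪ { ω₂, ω₄ }
  { ω₂, ω₃, ω₄, ω₅ }  = { ω₂, ω₃, ω₅ } ∪ { ω₄ }
  — 18 sets.
Iteration 3 adds 8:
  { ω₁ }  = complement { ω₂, ω₃, ω₄, ω₅ }
  { ω₅ }  = complement { ω₁, ω₂, ω₃, ω₄ }
  { ω₂, ω₃ }  = { ω₃ } ∪ { ω₂ }
  { ω₂, ω₅ }  = complement { ω₁, ω₃, ω₄ }
  { ω₃, ω₄ }  = { ω₃ } ∪ { ω₄ }
  { ω₃, ω₅ }  = complement { ω₁, ω₂, ω₄ }
  { ω₁, ω₂, ω₃ }  = { ω₁, ω₃ } ∪ { ω₂ }
  { ω₂, ω₃, ω₄ }  = { ω₃ } ∪ { ω₂, ω₄ }
  — 26 sets.
Iteration 4: +6 →
  { ω₁, ω₂ }  = { ω₂ } ∪ { ω₁ }
  { ω₁, ω₅ }  = complement { ω₂, ω₃, ω₄ }
  { ω₄, ω₅ }  = complement { ω₁, ω₂, ω₃ }
  { ω₁, ω₂, ω₅ }  = complement { ω₃, ω₄ }
  { ω₁, ω₄, ω₅ }  = complement { ω₂, ω₃ }
  { ω₃, ω₄, ω₅ }  = { ω₃, ω₄ } ∪ { ω₅ }
  — 32 sets.
Iteration 5: closed — nothing new.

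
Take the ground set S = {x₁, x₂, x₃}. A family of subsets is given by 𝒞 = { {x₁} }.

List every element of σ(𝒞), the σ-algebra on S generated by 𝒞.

σ(𝒞) = { {}, {x₁}, {x₂,x₃}, S }

Working:
Seed the family with 𝒞 together with ∅ and S: { {}, {x₁}, S }.
Pass 1 adds 1:
  {x₂,x₃}  = S∖{x₁}
  — 4 sets.
Pass 2: stable.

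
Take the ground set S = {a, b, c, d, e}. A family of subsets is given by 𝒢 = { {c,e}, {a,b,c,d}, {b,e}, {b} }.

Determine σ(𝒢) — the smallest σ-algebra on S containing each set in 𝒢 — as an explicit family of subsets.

Start: 𝒢 ∪ {∅, S} = { {}, {b}, {b,e}, {c,e}, {a,b,c,d}, S }.
Step 1. New:
  {e}  = ᶜ of {a,b,c,d}
  {a,b,d}  = ᶜ of {c,e}
  {a,c,d}  = ᶜ of {b,e}
  {b,c,e}  = {b,e} ∪ {c,e}
  {a,c,d,e}  = ᶜ of {b}
  [11 total]
Step 2 adds 2:
  {a,d}  = ᶜ of {b,c,e}
  {a,b,d,e}  = {b,e} ∪ {a,b,d}
  [13 total]
Step 3: 2 new —
  {c}  = ᶜ of {a,b,d,e}
  {a,d,e}  = {a,d} ∪ {e}
  [15 total]
Step 4. New:
  {b,c}  = ᶜ of {a,d,e}
  [16 total]
Step 5: no new sets; the family is a σ-algebra.

Therefore σ(𝒢) = { {}, {b}, {c}, {e}, {a,d}, {b,c}, {b,e}, {c,e}, {a,b,d}, {a,c,d}, {a,d,e}, {b,c,e}, {a,b,c,d}, {a,b,d,e}, {a,c,d,e}, S } (|σ(𝒢)| = 16).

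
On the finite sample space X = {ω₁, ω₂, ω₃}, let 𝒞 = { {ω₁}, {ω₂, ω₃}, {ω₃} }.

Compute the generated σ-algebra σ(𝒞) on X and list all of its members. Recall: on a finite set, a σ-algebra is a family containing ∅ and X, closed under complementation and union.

Start: 𝒞 ∪ {∅, X} = { {}, {ω₁}, {ω₃}, {ω₂, ω₃}, X }.
Round 1 adds 2:
  {ω₁, ω₂}  = {ω₃}ᶜ
  {ω₁, ω₃}  = {ω₃} ∪ {ω₁}
  — 7 sets.
Round 2 adds 1:
  {ω₂}  = {ω₁, ω₃}ᶜ
  — 8 sets.
Round 3 adds nothing — fixpoint reached.

σ(𝒞) = { {}, {ω₁}, {ω₂}, {ω₃}, {ω₁, ω₂}, {ω₁, ω₃}, {ω₂, ω₃}, X }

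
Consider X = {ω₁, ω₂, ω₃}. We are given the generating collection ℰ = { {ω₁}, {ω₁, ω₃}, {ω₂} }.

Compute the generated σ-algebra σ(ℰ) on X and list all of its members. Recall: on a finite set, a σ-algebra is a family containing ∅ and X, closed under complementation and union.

σ(ℰ) = { {}, {ω₁}, {ω₂}, {ω₃}, {ω₁, ω₂}, {ω₁, ω₃}, {ω₂, ω₃}, X }

Check:
Begin from { {}, {ω₁}, {ω₂}, {ω₁, ω₃}, X } (that is, ℰ plus ∅ and X).
Step 1 (2 new):
  {ω₁, ω₂}  = {ω₂} ∪ {ω₁}
  {ω₂, ω₃}  = ᶜ of {ω₁}
  (now 7)
Step 2: 1 new —
  {ω₃}  = ᶜ of {ω₁, ω₂}
  (now 8)
Step 3: no new sets; the family is a σ-algebra.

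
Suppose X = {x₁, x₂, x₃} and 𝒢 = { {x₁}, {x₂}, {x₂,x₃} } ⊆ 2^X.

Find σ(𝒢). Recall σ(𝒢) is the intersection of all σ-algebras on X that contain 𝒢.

σ(𝒢) = { {}, {x₁}, {x₂}, {x₃}, {x₁,x₂}, {x₁,x₃}, {x₂,x₃}, X }

Working:
Initial family (5 sets): { {}, {x₁}, {x₂}, {x₂,x₃}, X }.
Pass 1: 2 new —
  {x₁,x₂}  = {x₂} ∪ {x₁}
  {x₁,x₃}  = {x₂}ᶜ
  |family| = 7
Pass 2. New:
  {x₃}  = {x₁,x₂}ᶜ
  |family| = 8
Pass 3: closed — nothing new.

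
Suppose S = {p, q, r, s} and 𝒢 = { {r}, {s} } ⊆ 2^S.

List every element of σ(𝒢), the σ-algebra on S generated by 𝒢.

σ(𝒢) = { ∅, {r}, {s}, {p,q}, {r,s}, {p,q,r}, {p,q,s}, S }

Derivation:
Initial family (4 sets): { ∅, {r}, {s}, S }.
Iteration 1: 3 new —
  {r,s}  = {r} ∪ {s}
  {p,q,r}  = complement {s}
  {p,q,s}  = complement {r}
  |family| = 7
Iteration 2: 1 new —
  {p,q}  = complement {r,s}
  |family| = 8
Iteration 3: already closed under ᶜ and ∪.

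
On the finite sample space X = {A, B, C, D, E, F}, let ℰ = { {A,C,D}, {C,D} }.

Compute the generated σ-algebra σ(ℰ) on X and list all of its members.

Take S₀ = ℰ ∪ {∅, X} = { {}, {C,D}, {A,C,D}, X }.
Pass 1 adds 2:
  {B,E,F}  = {A,C,D}ᶜ
  {A,B,E,F}  = {C,D}ᶜ
  — 6 sets.
Pass 2. New:
  {B,C,D,E,F}  = {C,D} ∪ {B,E,F}
  — 7 sets.
Pass 3 adds 1:
  {A}  = {B,C,D,E,F}ᶜ
  — 8 sets.
Pass 4: closed — nothing new.

σ(ℰ) = { {}, {A}, {C,D}, {A,C,D}, {B,E,F}, {A,B,E,F}, {B,C,D,E,F}, X }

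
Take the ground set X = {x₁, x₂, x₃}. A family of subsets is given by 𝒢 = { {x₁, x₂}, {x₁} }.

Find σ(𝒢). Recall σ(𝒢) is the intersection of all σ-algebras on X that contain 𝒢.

Begin from { {}, {x₁}, {x₁, x₂}, X } (that is, 𝒢 plus ∅ and X).
Pass 1: 2 new —
  {x₃}  = ᶜ of {x₁, x₂}
  {x₂, x₃}  = ᶜ of {x₁}
  |family| = 6
Pass 2: +1 →
  {x₁, x₃}  = {x₃} ∪ {x₁}
  |family| = 7
Pass 3 adds 1:
  {x₂}  = ᶜ of {x₁, x₃}
  |family| = 8
Pass 4: already closed under ᶜ and ∪.

Hence σ(𝒢) has 8 members: { {}, {x₁}, {x₂}, {x₃}, {x₁, x₂}, {x₁, x₃}, {x₂, x₃}, X }.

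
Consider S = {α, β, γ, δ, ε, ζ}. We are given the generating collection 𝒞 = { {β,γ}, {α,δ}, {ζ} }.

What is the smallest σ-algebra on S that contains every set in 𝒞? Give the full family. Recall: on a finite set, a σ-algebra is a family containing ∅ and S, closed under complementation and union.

σ(𝒞) (16 sets): { {}, {ε}, {ζ}, {α,δ}, {β,γ}, {ε,ζ}, {α,δ,ε}, {α,δ,ζ}, {β,γ,ε}, {β,γ,ζ}, {α,β,γ,δ}, {α,δ,ε,ζ}, {β,γ,ε,ζ}, {α,β,γ,δ,ε}, {α,β,γ,δ,ζ}, S }

Check:
Start: 𝒞 ∪ {∅, S} = { {}, {ζ}, {α,δ}, {β,γ}, S }.
Iteration 1: 6 new —
  {α,δ,ζ}  = {α,δ} ∪ {ζ}
  {β,γ,ζ}  = {β,γ} ∪ {ζ}
  {α,β,γ,δ}  = {β,γ} ∪ {α,δ}
  {α,δ,ε,ζ}  = S∖{β,γ}
  {β,γ,ε,ζ}  = S∖{α,δ}
  {α,β,γ,δ,ε}  = S∖{ζ}
Iteration 2 adds 4:
  {ε,ζ}  = S∖{α,β,γ,δ}
  {α,δ,ε}  = S∖{β,γ,ζ}
  {β,γ,ε}  = S∖{α,δ,ζ}
  {α,β,γ,δ,ζ}  = {β,γ,ζ} ∪ {α,δ,ζ}
Iteration 3: +1 →
  {ε}  = S∖{α,β,γ,δ,ζ}
Iteration 4 adds nothing — fixpoint reached.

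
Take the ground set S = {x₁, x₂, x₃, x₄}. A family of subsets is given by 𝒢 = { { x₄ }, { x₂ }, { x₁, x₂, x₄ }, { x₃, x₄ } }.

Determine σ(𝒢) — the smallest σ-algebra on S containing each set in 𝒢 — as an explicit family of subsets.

σ(𝒢) (16 sets): { {  }, { x₁ }, { x₂ }, { x₃ }, { x₄ }, { x₁, x₂ }, { x₁, x₃ }, { x₁, x₄ }, { x₂, x₃ }, { x₂, x₄ }, { x₃, x₄ }, { x₁, x₂, x₃ }, { x₁, x₂, x₄ }, { x₁, x₃, x₄ }, { x₂, x₃, x₄ }, S }

Derivation:
Seed the family with 𝒢 together with ∅ and S: { {  }, { x₂ }, { x₄ }, { x₃, x₄ }, { x₁, x₂, x₄ }, S }.
Step 1: +6 →
  { x₃ }  = S∖{ x₁, x₂, x₄ }
  { x₁, x₂ }  = S∖{ x₃, x₄ }
  { x₂, x₄ }  = { x₄ } ∪ { x₂ }
  { x₁, x₂, x₃ }  = S∖{ x₄ }
  { x₁, x₃, x₄ }  = S∖{ x₂ }
  { x₂, x₃, x₄ }  = { x₃, x₄ } ∪ { x₂ }
  (now 12)
Step 2. New:
  { x₁ }  = S∖{ x₂, x₃, x₄ }
  { x₁, x₃ }  = S∖{ x₂, x₄ }
  { x₂, x₃ }  = { x₂ } ∪ { x₃ }
  (now 15)
Step 3. New:
  { x₁, x₄ }  = S∖{ x₂, x₃ }
  (now 16)
After Step 4 the family is unchanged; done.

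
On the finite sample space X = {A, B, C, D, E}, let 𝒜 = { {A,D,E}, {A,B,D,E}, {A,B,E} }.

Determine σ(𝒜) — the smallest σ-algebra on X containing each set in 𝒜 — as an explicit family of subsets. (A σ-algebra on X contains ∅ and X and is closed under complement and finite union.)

Answer: σ(𝒜) = { ∅, {B}, {C}, {D}, {A,E}, {B,C}, {B,D}, {C,D}, {A,B,E}, {A,C,E}, {A,D,E}, {B,C,D}, {A,B,C,E}, {A,B,D,E}, {A,C,D,E}, X }

Working:
Take S₀ = 𝒜 ∪ {∅, X} = { ∅, {A,B,E}, {A,D,E}, {A,B,D,E}, X }.
Pass 1 (3 new):
  {C}  = X∖{A,B,D,E}
  {B,C}  = X∖{A,D,E}
  {C,D}  = X∖{A,B,E}
Pass 2: +3 →
  {B,C,D}  = {C,D} ∪ {B,C}
  {A,B,C,E}  = {C} ∪ {A,B,E}
  {A,C,D,E}  = {A,D,E} ∪ {C}
Pass 3: 3 new —
  {B}  = X∖{A,C,D,E}
  {D}  = X∖{A,B,C,E}
  {A,E}  = X∖{B,C,D}
Pass 4: +2 →
  {B,D}  = {D} ∪ {B}
  {A,C,E}  = {C} ∪ {A,E}
After Pass 5 the family is unchanged; done.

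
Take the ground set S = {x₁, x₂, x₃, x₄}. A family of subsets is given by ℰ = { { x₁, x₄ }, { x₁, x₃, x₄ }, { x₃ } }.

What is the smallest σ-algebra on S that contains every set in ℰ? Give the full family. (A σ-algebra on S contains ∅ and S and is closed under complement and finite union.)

Take S₀ = ℰ ∪ {∅, S} = { {}, { x₃ }, { x₁, x₄ }, { x₁, x₃, x₄ }, S }.
Pass 1: +3 →
  { x₂ }  = ᶜ of { x₁, x₃, x₄ }
  { x₂, x₃ }  = ᶜ of { x₁, x₄ }
  { x₁, x₂, x₄ }  = ᶜ of { x₃ }
  [8 total]
Pass 2: stable.

Therefore σ(ℰ) = { {}, { x₂ }, { x₃ }, { x₁, x₄ }, { x₂, x₃ }, { x₁, x₂, x₄ }, { x₁, x₃, x₄ }, S } (|σ(ℰ)| = 8).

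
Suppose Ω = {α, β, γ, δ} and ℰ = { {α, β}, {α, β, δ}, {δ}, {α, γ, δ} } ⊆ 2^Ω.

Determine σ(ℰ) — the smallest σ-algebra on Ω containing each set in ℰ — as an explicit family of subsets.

Take S₀ = ℰ ∪ {∅, Ω} = { {}, {δ}, {α, β}, {α, β, δ}, {α, γ, δ}, Ω }.
Round 1: 4 new —
  {β}  = {α, γ, δ}ᶜ
  {γ}  = {α, β, δ}ᶜ
  {γ, δ}  = {α, β}ᶜ
  {α, β, γ}  = {δ}ᶜ
  [10 total]
Round 2: +3 →
  {β, γ}  = {β} ∪ {γ}
  {β, δ}  = {β} ∪ {δ}
  {β, γ, δ}  = {γ, δ} ∪ {β}
  [13 total]
Round 3: 3 new —
  {α}  = {β, γ, δ}ᶜ
  {α, γ}  = {β, δ}ᶜ
  {α, δ}  = {β, γ}ᶜ
  [16 total]
Round 4: stable.

Hence σ(ℰ) has 16 members: { {}, {α}, {β}, {γ}, {δ}, {α, β}, {α, γ}, {α, δ}, {β, γ}, {β, δ}, {γ, δ}, {α, β, γ}, {α, β, δ}, {α, γ, δ}, {β, γ, δ}, Ω }.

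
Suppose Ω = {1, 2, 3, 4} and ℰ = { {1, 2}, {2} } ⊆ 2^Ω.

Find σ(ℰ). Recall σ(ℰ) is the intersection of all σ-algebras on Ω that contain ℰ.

Start: ℰ ∪ {∅, Ω} = { ∅, {2}, {1, 2}, Ω }.
Iteration 1 (2 new):
  {3, 4}  = Ω∖{1, 2}
  {1, 3, 4}  = Ω∖{2}
  (now 6)
Iteration 2. New:
  {2, 3, 4}  = {3, 4} ∪ {2}
  (now 7)
Iteration 3 adds 1:
  {1}  = Ω∖{2, 3, 4}
  (now 8)
Iteration 4: already closed under ᶜ and ∪.

Hence σ(ℰ) has 8 members: { ∅, {1}, {2}, {1, 2}, {3, 4}, {1, 3, 4}, {2, 3, 4}, Ω }.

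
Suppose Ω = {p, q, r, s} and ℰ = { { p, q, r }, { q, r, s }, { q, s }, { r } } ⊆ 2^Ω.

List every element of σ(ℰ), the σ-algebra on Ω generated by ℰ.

Start: ℰ ∪ {∅, Ω} = { {  }, { r }, { q, s }, { p, q, r }, { q, r, s }, Ω }.
Step 1 adds 4:
  { p }  = { q, r, s }ᶜ
  { s }  = { p, q, r }ᶜ
  { p, r }  = { q, s }ᶜ
  { p, q, s }  = { r }ᶜ
  (now 10)
Step 2: 3 new —
  { p, s }  = { s } ∪ { p }
  { r, s }  = { r } ∪ { s }
  { p, r, s }  = { p, r } ∪ { s }
  (now 13)
Step 3. New:
  { q }  = { p, r, s }ᶜ
  { p, q }  = { r, s }ᶜ
  { q, r }  = { p, s }ᶜ
  (now 16)
Step 4 adds nothing — fixpoint reached.

|σ(ℰ)| = 16.  σ(ℰ) = { {  }, { p }, { q }, { r }, { s }, { p, q }, { p, r }, { p, s }, { q, r }, { q, s }, { r, s }, { p, q, r }, { p, q, s }, { p, r, s }, { q, r, s }, Ω }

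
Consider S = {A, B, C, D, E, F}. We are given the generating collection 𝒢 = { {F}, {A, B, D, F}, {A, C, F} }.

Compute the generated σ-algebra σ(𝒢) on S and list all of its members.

Seed the family with 𝒢 together with ∅ and S: { {}, {F}, {A, C, F}, {A, B, D, F}, S }.
Iteration 1 adds 4:
  {C, E}  = S∖{A, B, D, F}
  {B, D, E}  = S∖{A, C, F}
  {A, B, C, D, E}  = S∖{F}
  {A, B, C, D, F}  = {A, B, D, F} ∪ {A, C, F}
  |family| = 9
Iteration 2: +6 →
  {E}  = S∖{A, B, C, D, F}
  {C, E, F}  = {F} ∪ {C, E}
  {A, C, E, F}  = {A, C, F} ∪ {C, E}
  {B, C, D, E}  = {C, E} ∪ {B, D, E}
  {B, D, E, F}  = {F} ∪ {B, D, E}
  {A, B, D, E, F}  = {A, B, D, F} ∪ {B, D, E}
  |family| = 15
Iteration 3 (7 new):
  {C}  = S∖{A, B, D, E, F}
  {A, C}  = S∖{B, D, E, F}
  {A, F}  = S∖{B, C, D, E}
  {B, D}  = S∖{A, C, E, F}
  {E, F}  = {F} ∪ {E}
  {A, B, D}  = S∖{C, E, F}
  {B, C, D, E, F}  = {B, D, E, F} ∪ {C, E, F}
  |family| = 22
Iteration 4. New:
  {A}  = S∖{B, C, D, E, F}
  {C, F}  = {F} ∪ {C}
  {A, C, E}  = {A, C} ∪ {C, E}
  {A, E, F}  = {E, F} ∪ {A, F}
  {B, C, D}  = {B, D} ∪ {C}
  {B, D, F}  = {B, D} ∪ {F}
  {A, B, C, D}  = S∖{E, F}
  {A, B, D, E}  = {B, D, E} ∪ {A, B, D}
  |family| = 30
Iteration 5 adds 2:
  {A, E}  = {E} ∪ {A}
  {B, C, D, F}  = {B, D, F} ∪ {B, C, D}
  |family| = 32
Iteration 6: closed — nothing new.

Therefore σ(𝒢) = { {}, {A}, {C}, {E}, {F}, {A, C}, {A, E}, {A, F}, {B, D}, {C, E}, {C, F}, {E, F}, {A, B, D}, {A, C, E}, {A, C, F}, {A, E, F}, {B, C, D}, {B, D, E}, {B, D, F}, {C, E, F}, {A, B, C, D}, {A, B, D, E}, {A, B, D, F}, {A, C, E, F}, {B, C, D, E}, {B, C, D, F}, {B, D, E, F}, {A, B, C, D, E}, {A, B, C, D, F}, {A, B, D, E, F}, {B, C, D, E, F}, S } (|σ(𝒢)| = 32).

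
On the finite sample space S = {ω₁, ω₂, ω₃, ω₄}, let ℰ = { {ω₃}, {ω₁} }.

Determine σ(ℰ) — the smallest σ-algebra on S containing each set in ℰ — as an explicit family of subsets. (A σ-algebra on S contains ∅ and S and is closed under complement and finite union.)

Take S₀ = ℰ ∪ {∅, S} = { {}, {ω₁}, {ω₃}, S }.
Round 1: +3 →
  {ω₁, ω₃}  = {ω₃} ∪ {ω₁}
  {ω₁, ω₂, ω₄}  = ᶜ of {ω₃}
  {ω₂, ω₃, ω₄}  = ᶜ of {ω₁}
Round 2 adds 1:
  {ω₂, ω₄}  = ᶜ of {ω₁, ω₃}
After Round 3 the family is unchanged; done.

Hence σ(ℰ) has 8 members: { {}, {ω₁}, {ω₃}, {ω₁, ω₃}, {ω₂, ω₄}, {ω₁, ω₂, ω₄}, {ω₂, ω₃, ω₄}, S }.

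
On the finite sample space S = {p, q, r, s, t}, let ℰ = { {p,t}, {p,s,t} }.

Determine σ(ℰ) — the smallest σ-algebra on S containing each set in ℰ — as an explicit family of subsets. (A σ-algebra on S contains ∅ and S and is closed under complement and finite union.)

Answer: σ(ℰ) = { ∅, {s}, {p,t}, {q,r}, {p,s,t}, {q,r,s}, {p,q,r,t}, S }

Trace:
Begin from { ∅, {p,t}, {p,s,t}, S } (that is, ℰ plus ∅ and S).
Step 1 (2 new):
  {q,r}  = S∖{p,s,t}
  {q,r,s}  = S∖{p,t}
  — 6 sets.
Step 2: 1 new —
  {p,q,r,t}  = {q,r} ∪ {p,t}
  — 7 sets.
Step 3: 1 new —
  {s}  = S∖{p,q,r,t}
  — 8 sets.
Step 4: closed — nothing new.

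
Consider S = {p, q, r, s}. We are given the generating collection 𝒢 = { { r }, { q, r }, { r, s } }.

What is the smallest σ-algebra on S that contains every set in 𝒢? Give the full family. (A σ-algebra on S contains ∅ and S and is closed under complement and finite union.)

Seed the family with 𝒢 together with ∅ and S: { ∅, { r }, { q, r }, { r, s }, S }.
Round 1 adds 4:
  { p, q }  = { r, s }ᶜ
  { p, s }  = { q, r }ᶜ
  { p, q, s }  = { r }ᶜ
  { q, r, s }  = { r, s } ∪ { q, r }
  — 9 sets.
Round 2. New:
  { p }  = { q, r, s }ᶜ
  { p, q, r }  = { p, q } ∪ { r }
  { p, r, s }  = { r, s } ∪ { p, s }
  — 12 sets.
Round 3: +3 →
  { q }  = { p, r, s }ᶜ
  { s }  = { p, q, r }ᶜ
  { p, r }  = { r } ∪ { p }
  — 15 sets.
Round 4: +1 →
  { q, s }  = { p, r }ᶜ
  — 16 sets.
Round 5: closed — nothing new.

σ(𝒢) = { ∅, { p }, { q }, { r }, { s }, { p, q }, { p, r }, { p, s }, { q, r }, { q, s }, { r, s }, { p, q, r }, { p, q, s }, { p, r, s }, { q, r, s }, S }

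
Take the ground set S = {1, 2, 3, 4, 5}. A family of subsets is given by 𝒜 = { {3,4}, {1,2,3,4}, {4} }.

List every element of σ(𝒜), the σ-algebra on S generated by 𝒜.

Answer: σ(𝒜) = { {}, {3}, {4}, {5}, {1,2}, {3,4}, {3,5}, {4,5}, {1,2,3}, {1,2,4}, {1,2,5}, {3,4,5}, {1,2,3,4}, {1,2,3,5}, {1,2,4,5}, S }

Working:
Seed the family with 𝒜 together with ∅ and S: { {}, {4}, {3,4}, {1,2,3,4}, S }.
Round 1 adds 3:
  {5}  = ᶜ of {1,2,3,4}
  {1,2,5}  = ᶜ of {3,4}
  {1,2,3,5}  = ᶜ of {4}
  — 8 sets.
Round 2 (3 new):
  {4,5}  = {4} ∪ {5}
  {3,4,5}  = {3,4} ∪ {5}
  {1,2,4,5}  = {4} ∪ {1,2,5}
  — 11 sets.
Round 3. New:
  {3}  = ᶜ of {1,2,4,5}
  {1,2}  = ᶜ of {3,4,5}
  {1,2,3}  = ᶜ of {4,5}
  — 14 sets.
Round 4: +2 →
  {3,5}  = {3} ∪ {5}
  {1,2,4}  = {1,2} ∪ {4}
  — 16 sets.
Round 5: closed — nothing new.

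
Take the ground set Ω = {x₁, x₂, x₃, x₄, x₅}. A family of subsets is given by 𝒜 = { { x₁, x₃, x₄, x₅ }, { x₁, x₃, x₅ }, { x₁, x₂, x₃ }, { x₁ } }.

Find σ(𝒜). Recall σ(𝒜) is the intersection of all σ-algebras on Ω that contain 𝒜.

Seed the family with 𝒜 together with ∅ and Ω: { {  }, { x₁ }, { x₁, x₂, x₃ }, { x₁, x₃, x₅ }, { x₁, x₃, x₄, x₅ }, Ω }.
Pass 1: +5 →
  { x₂ }  = complement { x₁, x₃, x₄, x₅ }
  { x₂, x₄ }  = complement { x₁, x₃, x₅ }
  { x₄, x₅ }  = complement { x₁, x₂, x₃ }
  { x₁, x₂, x₃, x₅ }  = { x₁, x₂, x₃ } ∪ { x₁, x₃, x₅ }
  { x₂, x₃, x₄, x₅ }  = complement { x₁ }
  (now 11)
Pass 2. New:
  { x₄ }  = complement { x₁, x₂, x₃, x₅ }
  { x₁, x₂ }  = { x₂ } ∪ { x₁ }
  { x₁, x₂, x₄ }  = { x₂, x₄ } ∪ { x₁ }
  { x₁, x₄, x₅ }  = { x₄, x₅ } ∪ { x₁ }
  { x₂, x₄, x₅ }  = { x₂ } ∪ { x₄, x₅ }
  { x₁, x₂, x₃, x₄ }  = { x₁, x₂, x₃ } ∪ { x₂, x₄ }
  (now 17)
Pass 3 (7 new):
  { x₅ }  = complement { x₁, x₂, x₃, x₄ }
  { x₁, x₃ }  = complement { x₂, x₄, x₅ }
  { x₁, x₄ }  = { x₄ } ∪ { x₁ }
  { x₂, x₃ }  = complement { x₁, x₄, x₅ }
  { x₃, x₅ }  = complement { x₁, x₂, x₄ }
  { x₃, x₄, x₅ }  = complement { x₁, x₂ }
  { x₁, x₂, x₄, x₅ }  = { x₄, x₅ } ∪ { x₁, x₂, x₄ }
  (now 24)
Pass 4: 7 new —
  { x₃ }  = complement { x₁, x₂, x₄, x₅ }
  { x₁, x₅ }  = { x₅ } ∪ { x₁ }
  { x₂, x₅ }  = { x₂ } ∪ { x₅ }
  { x₁, x₂, x₅ }  = { x₁, x₂ } ∪ { x₅ }
  { x₁, x₃, x₄ }  = { x₁, x₄ } ∪ { x₁, x₃ }
  { x₂, x₃, x₄ }  = { x₂, x₃ } ∪ { x₄ }
  { x₂, x₃, x₅ }  = complement { x₁, x₄ }
  (now 31)
Pass 5 (1 new):
  { x₃, x₄ }  = complement { x₁, x₂, x₅ }
  (now 32)
Pass 6: closed — nothing new.

Hence σ(𝒜) has 32 members: { {  }, { x₁ }, { x₂ }, { x₃ }, { x₄ }, { x₅ }, { x₁, x₂ }, { x₁, x₃ }, { x₁, x₄ }, { x₁, x₅ }, { x₂, x₃ }, { x₂, x₄ }, { x₂, x₅ }, { x₃, x₄ }, { x₃, x₅ }, { x₄, x₅ }, { x₁, x₂, x₃ }, { x₁, x₂, x₄ }, { x₁, x₂, x₅ }, { x₁, x₃, x₄ }, { x₁, x₃, x₅ }, { x₁, x₄, x₅ }, { x₂, x₃, x₄ }, { x₂, x₃, x₅ }, { x₂, x₄, x₅ }, { x₃, x₄, x₅ }, { x₁, x₂, x₃, x₄ }, { x₁, x₂, x₃, x₅ }, { x₁, x₂, x₄, x₅ }, { x₁, x₃, x₄, x₅ }, { x₂, x₃, x₄, x₅ }, Ω }.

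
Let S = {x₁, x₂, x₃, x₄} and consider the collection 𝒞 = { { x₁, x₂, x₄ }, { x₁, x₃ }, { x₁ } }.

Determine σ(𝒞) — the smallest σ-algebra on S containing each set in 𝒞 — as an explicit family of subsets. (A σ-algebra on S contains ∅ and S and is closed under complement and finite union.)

σ(𝒞) = { ∅, { x₁ }, { x₃ }, { x₁, x₃ }, { x₂, x₄ }, { x₁, x₂, x₄ }, { x₂, x₃, x₄ }, S }

Check:
Start: 𝒞 ∪ {∅, S} = { ∅, { x₁ }, { x₁, x₃ }, { x₁, x₂, x₄ }, S }.
Step 1. New:
  { x₃ }  = S∖{ x₁, x₂, x₄ }
  { x₂, x₄ }  = S∖{ x₁, x₃ }
  { x₂, x₃, x₄ }  = S∖{ x₁ }
  [8 total]
Step 2: already closed under ᶜ and ∪.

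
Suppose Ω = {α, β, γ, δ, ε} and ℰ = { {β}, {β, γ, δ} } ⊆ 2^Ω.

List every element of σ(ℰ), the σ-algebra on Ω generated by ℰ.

Take S₀ = ℰ ∪ {∅, Ω} = { {}, {β}, {β, γ, δ}, Ω }.
Step 1 (2 new):
  {α, ε}  = complement {β, γ, δ}
  {α, γ, δ, ε}  = complement {β}
  [6 total]
Step 2: 1 new —
  {α, β, ε}  = {α, ε} ∪ {β}
  [7 total]
Step 3: 1 new —
  {γ, δ}  = complement {α, β, ε}
  [8 total]
Step 4: already closed under ᶜ and ∪.

σ(ℰ) = { {}, {β}, {α, ε}, {γ, δ}, {α, β, ε}, {β, γ, δ}, {α, γ, δ, ε}, Ω }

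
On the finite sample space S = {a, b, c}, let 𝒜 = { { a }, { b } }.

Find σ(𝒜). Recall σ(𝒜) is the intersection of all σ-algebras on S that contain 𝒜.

|σ(𝒜)| = 8.  σ(𝒜) = { {}, { a }, { b }, { c }, { a, b }, { a, c }, { b, c }, S }

Check:
Begin from { {}, { a }, { b }, S } (that is, 𝒜 plus ∅ and S).
Round 1 (3 new):
  { a, b }  = { a } ∪ { b }
  { a, c }  = { b }ᶜ
  { b, c }  = { a }ᶜ
  (now 7)
Round 2 (1 new):
  { c }  = { a, b }ᶜ
  (now 8)
Round 3: stable.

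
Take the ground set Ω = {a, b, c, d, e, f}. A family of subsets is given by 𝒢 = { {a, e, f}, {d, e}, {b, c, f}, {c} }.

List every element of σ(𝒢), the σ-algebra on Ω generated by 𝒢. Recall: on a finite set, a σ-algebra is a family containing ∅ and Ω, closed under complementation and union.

|σ(𝒢)| = 64.  σ(𝒢) = { ∅, {a}, {b}, {c}, {d}, {e}, {f}, {a, b}, {a, c}, {a, d}, {a, e}, {a, f}, {b, c}, {b, d}, {b, e}, {b, f}, {c, d}, {c, e}, {c, f}, {d, e}, {d, f}, {e, f}, {a, b, c}, {a, b, d}, {a, b, e}, {a, b, f}, {a, c, d}, {a, c, e}, {a, c, f}, {a, d, e}, {a, d, f}, {a, e, f}, {b, c, d}, {b, c, e}, {b, c, f}, {b, d, e}, {b, d, f}, {b, e, f}, {c, d, e}, {c, d, f}, {c, e, f}, {d, e, f}, {a, b, c, d}, {a, b, c, e}, {a, b, c, f}, {a, b, d, e}, {a, b, d, f}, {a, b, e, f}, {a, c, d, e}, {a, c, d, f}, {a, c, e, f}, {a, d, e, f}, {b, c, d, e}, {b, c, d, f}, {b, c, e, f}, {b, d, e, f}, {c, d, e, f}, {a, b, c, d, e}, {a, b, c, d, f}, {a, b, c, e, f}, {a, b, d, e, f}, {a, c, d, e, f}, {b, c, d, e, f}, Ω }

Derivation:
Seed the family with 𝒢 together with ∅ and Ω: { ∅, {c}, {d, e}, {a, e, f}, {b, c, f}, Ω }.
Step 1. New:
  {a, d, e}  = complement {b, c, f}
  {b, c, d}  = complement {a, e, f}
  {c, d, e}  = {d, e} ∪ {c}
  {a, b, c, f}  = complement {d, e}
  {a, c, e, f}  = {c} ∪ {a, e, f}
  {a, d, e, f}  = {d, e} ∪ {a, e, f}
  {a, b, c, e, f}  = {a, e, f} ∪ {b, c, f}
  {a, b, d, e, f}  = complement {c}
  {b, c, d, e, f}  = {d, e} ∪ {b, c, f}
Step 2. New:
  {a}  = complement {b, c, d, e, f}
  {d}  = complement {a, b, c, e, f}
  {b, c}  = complement {a, d, e, f}
  {b, d}  = complement {a, c, e, f}
  {a, b, f}  = complement {c, d, e}
  {a, c, d, e}  = {a, d, e} ∪ {c, d, e}
  {b, c, d, e}  = {c, d, e} ∪ {b, c, d}
  {b, c, d, f}  = {b, c, d} ∪ {b, c, f}
  {a, b, c, d, e}  = {a, d, e} ∪ {b, c, d}
  {a, b, c, d, f}  = {b, c, d} ∪ {a, b, c, f}
  {a, c, d, e, f}  = {a, d, e} ∪ {a, c, e, f}
Step 3: 16 new —
  {b}  = complement {a, c, d, e, f}
  {e}  = complement {a, b, c, d, f}
  {f}  = complement {a, b, c, d, e}
  {a, c}  = {c} ∪ {a}
  {a, d}  = {d} ∪ {a}
  {a, e}  = complement {b, c, d, f}
  {a, f}  = complement {b, c, d, e}
  {b, f}  = complement {a, c, d, e}
  {c, d}  = {c} ∪ {d}
  {a, b, c}  = {b, c} ∪ {a}
  {a, b, d}  = {b, d} ∪ {a}
  {b, d, e}  = {d, e} ∪ {b, d}
  {a, b, c, d}  = {b, c, d} ∪ {a}
  {a, b, d, e}  = {b, d} ∪ {a, d, e}
  {a, b, d, f}  = {b, d} ∪ {a, b, f}
  {a, b, e, f}  = {a, e, f} ∪ {a, b, f}
Step 4 (22 new):
  {a, b}  = {b} ∪ {a}
  {b, e}  = {b} ∪ {e}
  {c, e}  = complement {a, b, d, f}
  {c, f}  = complement {a, b, d, e}
  {d, f}  = {d} ∪ {f}
  {e, f}  = complement {a, b, c, d}
  {a, b, e}  = {b} ∪ {a, e}
  {a, c, d}  = {c, d} ∪ {a, c}
  {a, c, e}  = {a, c} ∪ {a, e}
  {a, c, f}  = complement {b, d, e}
  {a, d, f}  = {a, f} ∪ {d}
  {b, c, e}  = {b, c} ∪ {e}
  {b, d, f}  = {b, f} ∪ {d}
  {b, e, f}  = {b, f} ∪ {e}
  {c, d, f}  = {c, d} ∪ {f}
  {c, e, f}  = complement {a, b, d}
  {d, e, f}  = complement {a, b, c}
  {a, b, c, e}  = {a, b, c} ∪ {a, e}
  {a, c, d, f}  = {c, d} ∪ {a, f}
  {b, c, e, f}  = complement {a, d}
  {b, d, e, f}  = complement {a, c}
  {c, d, e, f}  = {c, d, e} ∪ {f}
Step 5: already closed under ᶜ and ∪.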